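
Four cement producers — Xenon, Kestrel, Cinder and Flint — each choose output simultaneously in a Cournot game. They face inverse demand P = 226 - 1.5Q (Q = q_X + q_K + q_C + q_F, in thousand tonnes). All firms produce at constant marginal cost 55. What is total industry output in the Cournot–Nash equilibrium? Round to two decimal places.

91.20

Each firm earns π_i = (226 - 1.5Q)q_i - 55q_i.
First-order condition (treating rivals' output as given): 171 - 3q_i - (3/2)·Σ_{j≠i} q_j = 0.
By symmetry each firm produces the same amount; substituting Σ_{j≠i} q_j = 3q_i yields q_i = 171/(15/2) = 114/5.
Total output Q = 114/5 + 114/5 + 114/5 + 114/5 = 456/5.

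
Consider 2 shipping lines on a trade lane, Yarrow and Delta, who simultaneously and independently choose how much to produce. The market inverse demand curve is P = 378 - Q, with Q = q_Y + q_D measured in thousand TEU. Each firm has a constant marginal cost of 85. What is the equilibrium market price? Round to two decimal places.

182.67

Each firm earns π_i = (378 - Q)q_i - 85q_i.
First-order condition (treating rivals' output as given): 293 - 2q_i - q_j = 0.
By symmetry each firm produces the same amount; substituting q_j = q_i yields q_i = 293/3.
Total output Q = 586/3, so price P = 378 - 586/3 = 548/3.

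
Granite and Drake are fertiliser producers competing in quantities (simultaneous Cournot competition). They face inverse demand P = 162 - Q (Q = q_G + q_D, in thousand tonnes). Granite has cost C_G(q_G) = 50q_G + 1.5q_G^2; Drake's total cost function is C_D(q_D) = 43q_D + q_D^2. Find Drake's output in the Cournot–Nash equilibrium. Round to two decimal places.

25.42

Granite's profit: π_G = (162 - Q)q_G - (50q_G + (3/2)q_G²). Setting ∂π_G/∂q_G = 0: 112 - 5q_G - (q_D) = 0.
Drake's first-order condition: 119 - 4q_D - (q_G) = 0.
Rearranging gives the reaction functions q_G = (112 - q_D)/5 and q_D = (119 - q_G)/4.
Substituting one into the other gives q_G = 329/19 and q_D = 483/19.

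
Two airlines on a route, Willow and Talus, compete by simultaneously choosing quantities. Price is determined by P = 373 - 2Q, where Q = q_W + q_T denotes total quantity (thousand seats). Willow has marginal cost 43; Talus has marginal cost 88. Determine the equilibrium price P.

Willow's profit: π_W = (373 - 2Q)q_W - (43q_W). Setting ∂π_W/∂q_W = 0: 330 - 4q_W - 2(q_T) = 0.
Talus's profit: π_T = (373 - 2Q)q_T - (88q_T). Setting ∂π_T/∂q_T = 0: 285 - 4q_T - 2(q_W) = 0.
So q_W = (330 - 2q_T)/4 and q_T = (285 - 2q_W)/4.
Substituting one into the other gives q_W = 125/2 and q_T = 40.
Total output Q = 205/2, so price P = 373 - 2·(205/2) = 168.

168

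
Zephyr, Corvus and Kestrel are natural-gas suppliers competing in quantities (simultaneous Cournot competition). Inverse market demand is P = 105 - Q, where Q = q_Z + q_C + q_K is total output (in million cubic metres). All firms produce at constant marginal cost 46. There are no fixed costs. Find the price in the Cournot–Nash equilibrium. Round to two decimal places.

60.75

A representative firm's profit is π_i = q_i(105 - Q) - 46q_i.
Setting ∂π_i/∂q_i = 0 with rivals' quantities fixed: 59 - 2q_i - Σ_{j≠i} q_j = 0.
By symmetry each firm produces the same amount; substituting Σ_{j≠i} q_j = 2q_i yields q_i = 59/4.
Total output Q = 177/4, so price P = 105 - 177/4 = 243/4.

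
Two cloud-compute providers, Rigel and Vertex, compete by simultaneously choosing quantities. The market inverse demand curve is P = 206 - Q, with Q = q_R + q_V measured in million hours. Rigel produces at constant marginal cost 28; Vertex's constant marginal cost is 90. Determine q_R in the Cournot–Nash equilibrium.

80

Rigel's profit: π_R = (206 - Q)q_R - (28q_R). Setting ∂π_R/∂q_R = 0: 178 - 2q_R - (q_V) = 0.
Vertex's profit: π_V = (206 - Q)q_V - (90q_V). Setting ∂π_V/∂q_V = 0: 116 - 2q_V - (q_R) = 0.
Best responses: q_R = (178 - q_V)/2, q_V = (116 - q_R)/2.
Substituting one into the other gives q_R = 80 and q_V = 18.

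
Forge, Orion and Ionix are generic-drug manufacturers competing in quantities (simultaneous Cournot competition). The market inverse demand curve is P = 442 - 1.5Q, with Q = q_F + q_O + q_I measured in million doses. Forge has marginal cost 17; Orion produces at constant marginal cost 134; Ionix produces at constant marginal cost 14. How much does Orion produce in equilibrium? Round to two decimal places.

Forge's profit: π_F = (442 - 1.5Q)q_F - (17q_F). Setting ∂π_F/∂q_F = 0: 425 - 3q_F - (3/2)(q_O + q_I) = 0.
Orion's profit: π_O = (442 - 1.5Q)q_O - (134q_O). Setting ∂π_O/∂q_O = 0: 308 - 3q_O - (3/2)(q_F + q_I) = 0.
Ionix's profit: π_I = (442 - 1.5Q)q_I - (14q_I). Setting ∂π_I/∂q_I = 0: 428 - 3q_I - (3/2)(q_F + q_O) = 0.
Adding the 3 first-order conditions: 1161 − 6Q = 0, so Q = 387/2.
Back-substituting: q_F = (425 − 1161/4)/(3/2) = 539/6, q_O = (308 − 1161/4)/(3/2) = 71/6, q_I = (428 − 1161/4)/(3/2) = 551/6.

11.83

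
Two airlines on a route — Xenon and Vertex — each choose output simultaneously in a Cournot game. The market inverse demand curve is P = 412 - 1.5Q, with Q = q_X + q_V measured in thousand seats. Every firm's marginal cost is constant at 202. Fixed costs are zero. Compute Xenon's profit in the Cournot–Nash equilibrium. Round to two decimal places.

Each firm earns π_i = (412 - 1.5Q)q_i - 202q_i.
First-order condition (treating rivals' output as given): 210 - 3q_i - (3/2)q_j = 0.
By symmetry each firm produces the same amount; substituting q_j = q_i yields q_i = 210/(9/2) = 140/3.
Price P = 412 - (3/2)·(280/3) = 272.
Xenon's profit: (272 - 202)·(140/3) = 3266.6667.

3266.67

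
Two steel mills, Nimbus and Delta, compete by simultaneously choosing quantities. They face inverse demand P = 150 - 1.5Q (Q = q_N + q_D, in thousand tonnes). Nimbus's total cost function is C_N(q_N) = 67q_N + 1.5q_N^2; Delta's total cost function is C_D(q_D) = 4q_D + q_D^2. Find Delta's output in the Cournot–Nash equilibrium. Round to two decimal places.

27.08

Nimbus's profit: π_N = (150 - 1.5Q)q_N - (67q_N + (3/2)q_N²). Setting ∂π_N/∂q_N = 0: 83 - 6q_N - (3/2)(q_D) = 0.
Delta's first-order condition: 146 - 5q_D - (3/2)(q_N) = 0.
Best responses: q_N = (83 - (3/2)q_D)/6, q_D = (146 - (3/2)q_N)/5.
Solving the pair: q_N = 784/111, q_D = 1002/37.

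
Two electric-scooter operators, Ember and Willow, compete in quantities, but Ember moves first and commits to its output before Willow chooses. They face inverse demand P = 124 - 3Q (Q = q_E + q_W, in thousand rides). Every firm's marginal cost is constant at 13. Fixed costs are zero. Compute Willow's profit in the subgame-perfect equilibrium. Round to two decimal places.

256.69

Solve by backward induction. Given q_E, the follower Willow maximises π_W = (124 - 3q_E - 3q_W)q_W - 13q_W.
Setting the follower's marginal profit to zero, 111 - 3q_E - 6q_W = 0, i.e. q_W = (111 - 3q_E)/6.
The leader anticipates this reaction. Substituting into P = 124 - 3Q gives P = 137/2 - (3/2)q_E, so π_E = (137/2 - (3/2)q_E)q_E - 13q_E.
Maximising: ∂π_E/∂q_E = 111/2 - 3q_E = 0, giving q_E = 37/2.
Then q_W = (111 - 3·(37/2))/6 = 37/4.
Price P = 124 - 3·(111/4) = 163/4.
Willow's profit: (163/4 - 13)·(37/4) = 256.6875.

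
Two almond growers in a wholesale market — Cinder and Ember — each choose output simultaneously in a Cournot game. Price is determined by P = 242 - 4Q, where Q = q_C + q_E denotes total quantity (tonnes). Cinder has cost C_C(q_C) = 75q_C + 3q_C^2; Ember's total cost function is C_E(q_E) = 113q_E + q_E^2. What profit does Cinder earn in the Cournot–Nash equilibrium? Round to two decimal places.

Cinder's profit: π_C = (242 - 4Q)q_C - (75q_C + 3q_C²). Setting ∂π_C/∂q_C = 0: 167 - 14q_C - 4(q_E) = 0.
Ember's first-order condition: 129 - 10q_E - 4(q_C) = 0.
So q_C = (167 - 4q_E)/14 and q_E = (129 - 4q_C)/10.
Solving the pair: q_C = 577/62, q_E = 569/62.
Price P = 242 - 4·(573/31) = 168.0645.
Cinder's profit: 168.0645·(577/62) - 75·(577/62) - 3(577/62)² = 606.2703.

606.27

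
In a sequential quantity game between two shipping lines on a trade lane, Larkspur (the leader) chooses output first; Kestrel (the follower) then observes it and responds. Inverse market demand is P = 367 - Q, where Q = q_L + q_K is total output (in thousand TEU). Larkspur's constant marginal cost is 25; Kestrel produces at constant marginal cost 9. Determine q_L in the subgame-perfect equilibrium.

163

The follower Kestrel best-responds to any q_L: π_K = (367 - Q)q_K - 9q_K.
Follower FOC: 358 - q_L - 2q_K = 0, so q_K(q_L) = (358 - q_L)/2.
Larkspur substitutes q_K(q_L) into its own profit: π_L = q_L(367 - q_L - (358 - q_L)/2) - 25q_L = (188 - (1/2)q_L)q_L - 25q_L.
The leader's first-order condition 163 - q_L = 0 yields q_L = 163.
Then q_K = (358 - 163)/2 = 195/2.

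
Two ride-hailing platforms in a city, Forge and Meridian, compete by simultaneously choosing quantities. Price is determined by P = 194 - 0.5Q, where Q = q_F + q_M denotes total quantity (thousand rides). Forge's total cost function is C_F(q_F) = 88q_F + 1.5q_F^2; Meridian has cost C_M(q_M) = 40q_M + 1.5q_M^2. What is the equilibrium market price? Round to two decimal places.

165.11

Forge's profit: π_F = (194 - 0.5Q)q_F - (88q_F + (3/2)q_F²). Setting ∂π_F/∂q_F = 0: 106 - 4q_F - (1/2)(q_M) = 0.
Meridian's profit: π_M = (194 - 0.5Q)q_M - (40q_M + (3/2)q_M²). Setting ∂π_M/∂q_M = 0: 154 - 4q_M - (1/2)(q_F) = 0.
Best responses: q_F = (106 - (1/2)q_M)/4, q_M = (154 - (1/2)q_F)/4.
Substituting one into the other gives q_F = 1388/63 and q_M = 35.7460.
Total output Q = 520/9, so price P = 194 - (1/2)·(520/9) = 1486/9.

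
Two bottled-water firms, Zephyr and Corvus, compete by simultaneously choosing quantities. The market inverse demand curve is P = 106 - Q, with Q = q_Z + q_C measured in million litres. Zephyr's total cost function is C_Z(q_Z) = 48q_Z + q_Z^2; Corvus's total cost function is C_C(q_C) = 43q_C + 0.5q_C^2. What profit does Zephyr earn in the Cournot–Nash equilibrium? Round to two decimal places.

Zephyr's profit: π_Z = (106 - Q)q_Z - (48q_Z + q_Z²). Setting ∂π_Z/∂q_Z = 0: 58 - 4q_Z - (q_C) = 0.
Corvus's first-order condition: 63 - 3q_C - (q_Z) = 0.
So q_Z = (58 - q_C)/4 and q_C = (63 - q_Z)/3.
Substituting one into the other gives q_Z = 111/11 and q_C = 194/11.
Price P = 106 - 305/11 = 861/11.
Zephyr's profit: (861/11)·(111/11) - 48·(111/11) - (111/11)² = 203.6529.

203.65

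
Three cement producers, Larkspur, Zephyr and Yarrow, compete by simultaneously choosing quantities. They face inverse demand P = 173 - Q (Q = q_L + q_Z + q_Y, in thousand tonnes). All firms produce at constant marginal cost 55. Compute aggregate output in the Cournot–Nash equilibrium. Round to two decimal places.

A representative firm's profit is π_i = q_i(173 - Q) - 55q_i.
First-order condition (treating rivals' output as given): 118 - 2q_i - Σ_{j≠i} q_j = 0.
By symmetry each firm produces the same amount; substituting Σ_{j≠i} q_j = 2q_i yields q_i = 118/4 = 59/2.
Total output Q = 59/2 + 59/2 + 59/2 = 177/2.

88.50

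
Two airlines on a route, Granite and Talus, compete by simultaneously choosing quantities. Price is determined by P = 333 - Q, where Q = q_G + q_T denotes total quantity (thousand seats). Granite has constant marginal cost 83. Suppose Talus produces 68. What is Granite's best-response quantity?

91

With the rival's output fixed at 68, Granite's profit is π_G = (333 - 68 - q_G)q_G - (83q_G) = (265 - q_G)q_G - (83q_G).
∂π_G/∂q_G = 182 - 2q_G = 0, so q_G = 91.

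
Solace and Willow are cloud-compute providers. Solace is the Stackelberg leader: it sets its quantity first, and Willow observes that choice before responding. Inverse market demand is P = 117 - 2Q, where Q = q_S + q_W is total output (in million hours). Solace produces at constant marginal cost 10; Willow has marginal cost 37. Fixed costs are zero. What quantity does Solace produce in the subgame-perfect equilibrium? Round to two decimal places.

33.50

The follower Willow best-responds to any q_S: π_W = (117 - 2Q)q_W - 37q_W.
Setting the follower's marginal profit to zero, 80 - 2q_S - 4q_W = 0, i.e. q_W = (80 - 2q_S)/4.
The leader anticipates this reaction. Substituting into P = 117 - 2Q gives P = 77 - q_S, so π_S = (77 - q_S)q_S - 10q_S.
Leader FOC: 67 - 2q_S = 0, so q_S = 67/2.
Then q_W = (80 - 2·(67/2))/4 = 13/4.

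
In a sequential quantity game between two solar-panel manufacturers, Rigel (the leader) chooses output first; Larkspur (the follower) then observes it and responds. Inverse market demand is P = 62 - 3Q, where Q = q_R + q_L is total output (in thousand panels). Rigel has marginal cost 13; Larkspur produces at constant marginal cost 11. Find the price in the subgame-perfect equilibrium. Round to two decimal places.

24.75

The follower Larkspur best-responds to any q_R: π_L = (62 - 3Q)q_L - 11q_L.
Follower FOC: 51 - 3q_R - 6q_L = 0, so q_L(q_R) = (51 - 3q_R)/6.
Rigel substitutes q_L(q_R) into its own profit: π_R = q_R(62 - 3q_R - (51 - 3q_R)/2) - 13q_R = (73/2 - (3/2)q_R)q_R - 13q_R.
Leader FOC: 47/2 - 3q_R = 0, so q_R = 47/6.
Then q_L = (51 - 3·(47/6))/6 = 55/12.
Total output Q = 149/12, so price P = 62 - 3·(149/12) = 99/4.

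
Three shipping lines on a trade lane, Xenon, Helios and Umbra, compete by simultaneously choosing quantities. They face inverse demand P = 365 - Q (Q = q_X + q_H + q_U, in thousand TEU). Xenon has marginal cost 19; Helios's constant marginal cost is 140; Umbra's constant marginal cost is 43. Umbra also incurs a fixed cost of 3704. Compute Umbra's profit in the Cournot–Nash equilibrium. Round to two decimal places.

6047.56

Xenon's profit: π_X = (365 - Q)q_X - (19q_X). Setting ∂π_X/∂q_X = 0: 346 - 2q_X - (q_H + q_U) = 0.
Helios's first-order condition: 225 - 2q_H - (q_X + q_U) = 0.
Umbra's profit: π_U = (365 - Q)q_U - (43q_U). Setting ∂π_U/∂q_U = 0: 322 - 2q_U - (q_X + q_H) = 0.
Adding the 3 conditions: 893 − 2Q − 2Q = 0, i.e. Q = 893/4.
Back-substituting: q_X = (346 − 893/4) = 491/4, q_H = (225 − 893/4) = 7/4, q_U = (322 − 893/4) = 395/4.
Price P = 365 - 893/4 = 567/4.
Umbra's profit: (567/4 - 43)·(395/4) - 3704 = 6047.5625.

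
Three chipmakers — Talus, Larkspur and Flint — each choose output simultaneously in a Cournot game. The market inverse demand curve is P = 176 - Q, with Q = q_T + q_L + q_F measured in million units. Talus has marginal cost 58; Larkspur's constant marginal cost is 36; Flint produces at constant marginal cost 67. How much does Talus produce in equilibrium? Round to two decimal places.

Talus's profit: π_T = (176 - Q)q_T - (58q_T). Setting ∂π_T/∂q_T = 0: 118 - 2q_T - (q_L + q_F) = 0.
Larkspur's profit: π_L = (176 - Q)q_L - (36q_L). Setting ∂π_L/∂q_L = 0: 140 - 2q_L - (q_T + q_F) = 0.
Flint's profit: π_F = (176 - Q)q_F - (67q_F). Setting ∂π_F/∂q_F = 0: 109 - 2q_F - (q_T + q_L) = 0.
Summing all 3 equations gives 367 − 4Q = 0, hence Q = 367/4.
Back-substituting: q_T = (118 − 367/4) = 105/4, q_L = (140 − 367/4) = 193/4, q_F = (109 − 367/4) = 69/4.

26.25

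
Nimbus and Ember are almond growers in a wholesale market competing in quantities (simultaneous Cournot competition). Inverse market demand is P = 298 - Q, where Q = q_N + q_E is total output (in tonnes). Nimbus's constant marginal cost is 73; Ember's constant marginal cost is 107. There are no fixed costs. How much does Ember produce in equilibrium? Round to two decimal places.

52.33

Nimbus's profit: π_N = (298 - Q)q_N - (73q_N). Setting ∂π_N/∂q_N = 0: 225 - 2q_N - (q_E) = 0.
Ember's profit: π_E = (298 - Q)q_E - (107q_E). Setting ∂π_E/∂q_E = 0: 191 - 2q_E - (q_N) = 0.
So q_N = (225 - q_E)/2 and q_E = (191 - q_N)/2.
Solving the pair: q_N = 259/3, q_E = 157/3.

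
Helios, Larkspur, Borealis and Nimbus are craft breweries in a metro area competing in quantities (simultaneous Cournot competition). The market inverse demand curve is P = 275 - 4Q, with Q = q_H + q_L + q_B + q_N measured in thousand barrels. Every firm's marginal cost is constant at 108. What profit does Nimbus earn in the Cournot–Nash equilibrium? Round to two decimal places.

A representative firm's profit is π_i = q_i(275 - 4Q) - 108q_i.
Setting ∂π_i/∂q_i = 0 with rivals' quantities fixed: 167 - 8q_i - 4·Σ_{j≠i} q_j = 0.
With identical firms every q_j equals q_i, so Σ_{j≠i} q_j = 3q_i and 167 = 20q_i, giving q_i = 167/20.
Price P = 275 - 4·(167/5) = 707/5.
Nimbus's profit: (707/5 - 108)·(167/20) = 278.8900.

278.89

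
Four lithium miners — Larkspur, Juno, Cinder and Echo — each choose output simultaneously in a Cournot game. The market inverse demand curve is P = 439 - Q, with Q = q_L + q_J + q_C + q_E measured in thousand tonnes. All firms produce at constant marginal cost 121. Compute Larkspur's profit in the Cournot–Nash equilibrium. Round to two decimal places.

4044.96

Each firm earns π_i = (439 - Q)q_i - 121q_i.
Setting ∂π_i/∂q_i = 0 with rivals' quantities fixed: 318 - 2q_i - Σ_{j≠i} q_j = 0.
By symmetry each firm produces the same amount; substituting Σ_{j≠i} q_j = 3q_i yields q_i = 318/5.
Price P = 439 - 1272/5 = 923/5.
Larkspur's profit: (923/5 - 121)·(318/5) = 4044.9600.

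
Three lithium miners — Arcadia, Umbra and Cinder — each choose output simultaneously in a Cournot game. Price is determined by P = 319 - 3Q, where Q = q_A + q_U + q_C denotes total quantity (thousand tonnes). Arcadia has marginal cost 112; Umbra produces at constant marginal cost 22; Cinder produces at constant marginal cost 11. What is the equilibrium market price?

Arcadia's profit: π_A = (319 - 3Q)q_A - (112q_A). Setting ∂π_A/∂q_A = 0: 207 - 6q_A - 3(q_U + q_C) = 0.
Umbra's profit: π_U = (319 - 3Q)q_U - (22q_U). Setting ∂π_U/∂q_U = 0: 297 - 6q_U - 3(q_A + q_C) = 0.
Cinder's profit: π_C = (319 - 3Q)q_C - (11q_C). Setting ∂π_C/∂q_C = 0: 308 - 6q_C - 3(q_A + q_U) = 0.
Adding the 3 first-order conditions: 812 − 12Q = 0, so Q = 203/3.
Back-substituting: q_A = (207 − 203)/3 = 4/3, q_U = (297 − 203)/3 = 94/3, q_C = (308 − 203)/3 = 35.
Total output Q = 203/3, so price P = 319 - 3·(203/3) = 116.

116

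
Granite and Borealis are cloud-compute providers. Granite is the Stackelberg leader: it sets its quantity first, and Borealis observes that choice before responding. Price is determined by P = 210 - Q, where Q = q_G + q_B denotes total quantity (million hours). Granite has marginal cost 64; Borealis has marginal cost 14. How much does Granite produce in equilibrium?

Solve by backward induction. Given q_G, the follower Borealis maximises π_B = (210 - q_G - q_B)q_B - 14q_B.
Setting the follower's marginal profit to zero, 196 - q_G - 2q_B = 0, i.e. q_B = (196 - q_G)/2.
The leader anticipates this reaction. Substituting into P = 210 - Q gives P = 112 - (1/2)q_G, so π_G = (112 - (1/2)q_G)q_G - 64q_G.
Maximising: ∂π_G/∂q_G = 48 - q_G = 0, giving q_G = 48.
Then q_B = (196 - 48)/2 = 74.

48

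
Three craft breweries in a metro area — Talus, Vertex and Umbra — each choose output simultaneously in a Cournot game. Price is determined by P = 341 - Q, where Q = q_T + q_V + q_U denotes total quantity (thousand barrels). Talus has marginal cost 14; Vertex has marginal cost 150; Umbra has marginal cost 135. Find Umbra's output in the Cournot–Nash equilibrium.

Talus's profit: π_T = (341 - Q)q_T - (14q_T). Setting ∂π_T/∂q_T = 0: 327 - 2q_T - (q_V + q_U) = 0.
Vertex's profit: π_V = (341 - Q)q_V - (150q_V). Setting ∂π_V/∂q_V = 0: 191 - 2q_V - (q_T + q_U) = 0.
Umbra's first-order condition: 206 - 2q_U - (q_T + q_V) = 0.
Summing all 3 equations gives 724 − 4Q = 0, hence Q = 181.
Back-substituting: q_T = (327 − 181) = 146, q_V = (191 − 181) = 10, q_U = (206 − 181) = 25.

25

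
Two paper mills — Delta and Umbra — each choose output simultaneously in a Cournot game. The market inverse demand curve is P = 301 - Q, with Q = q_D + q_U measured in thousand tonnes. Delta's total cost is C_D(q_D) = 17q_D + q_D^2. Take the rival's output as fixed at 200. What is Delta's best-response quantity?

With the rival's output fixed at 200, Delta's profit is π_D = (301 - 200 - q_D)q_D - (17q_D + q_D²) = (101 - q_D)q_D - (17q_D + q_D²).
∂π_D/∂q_D = 84 - 4q_D = 0, so q_D = 21.

21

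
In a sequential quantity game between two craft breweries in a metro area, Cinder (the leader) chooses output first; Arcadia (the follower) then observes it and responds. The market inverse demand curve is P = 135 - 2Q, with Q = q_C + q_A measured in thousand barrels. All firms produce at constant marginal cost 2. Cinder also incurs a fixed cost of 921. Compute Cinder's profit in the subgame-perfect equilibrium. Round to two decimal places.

The follower Arcadia best-responds to any q_C: π_A = (135 - 2Q)q_A - 2q_A.
∂π_A/∂q_A = 133 - 2q_C - 4q_A = 0 gives the reaction function q_A = (133 - 2q_C)/4.
Cinder substitutes q_A(q_C) into its own profit: π_C = q_C(135 - 2q_C - (133 - 2q_C)/2) - 2q_C = (137/2 - q_C)q_C - 2q_C.
Maximising: ∂π_C/∂q_C = 133/2 - 2q_C = 0, giving q_C = 133/4.
Then q_A = (133 - 2·(133/4))/4 = 133/8.
Price P = 135 - 2·(399/8) = 141/4.
Cinder's profit: (141/4 - 2)·(133/4) - 921 = 184.5625.

184.56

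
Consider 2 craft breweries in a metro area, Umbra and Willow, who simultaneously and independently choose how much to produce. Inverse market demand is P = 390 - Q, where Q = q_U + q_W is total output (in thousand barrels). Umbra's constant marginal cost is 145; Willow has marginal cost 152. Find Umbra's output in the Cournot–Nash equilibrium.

84

Umbra's profit: π_U = (390 - Q)q_U - (145q_U). Setting ∂π_U/∂q_U = 0: 245 - 2q_U - (q_W) = 0.
Willow's profit: π_W = (390 - Q)q_W - (152q_W). Setting ∂π_W/∂q_W = 0: 238 - 2q_W - (q_U) = 0.
Best responses: q_U = (245 - q_W)/2, q_W = (238 - q_U)/2.
Solving the pair: q_U = 84, q_W = 77.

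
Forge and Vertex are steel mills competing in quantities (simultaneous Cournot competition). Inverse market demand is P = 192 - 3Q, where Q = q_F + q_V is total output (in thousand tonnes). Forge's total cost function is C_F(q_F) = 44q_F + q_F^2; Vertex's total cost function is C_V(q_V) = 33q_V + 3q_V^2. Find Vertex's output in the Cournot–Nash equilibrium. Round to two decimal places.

Forge's profit: π_F = (192 - 3Q)q_F - (44q_F + q_F²). Setting ∂π_F/∂q_F = 0: 148 - 8q_F - 3(q_V) = 0.
Vertex's first-order condition: 159 - 12q_V - 3(q_F) = 0.
So q_F = (148 - 3q_V)/8 and q_V = (159 - 3q_F)/12.
Solving the pair: q_F = 433/29, q_V = 276/29.

9.52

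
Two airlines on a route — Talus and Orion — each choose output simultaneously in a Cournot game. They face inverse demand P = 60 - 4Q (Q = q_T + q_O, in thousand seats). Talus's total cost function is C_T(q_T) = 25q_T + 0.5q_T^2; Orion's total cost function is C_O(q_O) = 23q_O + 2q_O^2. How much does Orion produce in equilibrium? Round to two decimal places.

2.10

Talus's profit: π_T = (60 - 4Q)q_T - (25q_T + (1/2)q_T²). Setting ∂π_T/∂q_T = 0: 35 - 9q_T - 4(q_O) = 0.
Orion's first-order condition: 37 - 12q_O - 4(q_T) = 0.
Rearranging gives the reaction functions q_T = (35 - 4q_O)/9 and q_O = (37 - 4q_T)/12.
Solving the pair: q_T = 68/23, q_O = 193/92.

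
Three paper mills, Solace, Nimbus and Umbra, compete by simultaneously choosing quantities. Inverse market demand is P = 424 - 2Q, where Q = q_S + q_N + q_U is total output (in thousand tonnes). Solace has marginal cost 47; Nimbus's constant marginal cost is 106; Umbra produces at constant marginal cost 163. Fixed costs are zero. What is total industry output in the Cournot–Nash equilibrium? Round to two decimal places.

119.50

Solace's profit: π_S = (424 - 2Q)q_S - (47q_S). Setting ∂π_S/∂q_S = 0: 377 - 4q_S - 2(q_N + q_U) = 0.
Nimbus's profit: π_N = (424 - 2Q)q_N - (106q_N). Setting ∂π_N/∂q_N = 0: 318 - 4q_N - 2(q_S + q_U) = 0.
Umbra's profit: π_U = (424 - 2Q)q_U - (163q_U). Setting ∂π_U/∂q_U = 0: 261 - 4q_U - 2(q_S + q_N) = 0.
Adding the 3 conditions: 956 − 4Q − 4Q = 0, i.e. Q = 239/2.
Back-substituting: q_S = (377 − 239)/2 = 69, q_N = (318 − 239)/2 = 79/2, q_U = (261 − 239)/2 = 11.
Total output Q = 69 + 79/2 + 11 = 239/2.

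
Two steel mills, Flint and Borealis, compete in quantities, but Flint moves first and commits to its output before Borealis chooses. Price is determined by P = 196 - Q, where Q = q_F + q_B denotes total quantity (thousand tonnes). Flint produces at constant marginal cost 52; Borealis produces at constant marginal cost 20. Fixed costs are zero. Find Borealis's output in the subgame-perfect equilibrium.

Solve by backward induction. Given q_F, the follower Borealis maximises π_B = (196 - q_F - q_B)q_B - 20q_B.
∂π_B/∂q_B = 176 - q_F - 2q_B = 0 gives the reaction function q_B = (176 - q_F)/2.
Flint substitutes q_B(q_F) into its own profit: π_F = q_F(196 - q_F - (176 - q_F)/2) - 52q_F = (108 - (1/2)q_F)q_F - 52q_F.
The leader's first-order condition 56 - q_F = 0 yields q_F = 56.
Then q_B = (176 - 56)/2 = 60.

60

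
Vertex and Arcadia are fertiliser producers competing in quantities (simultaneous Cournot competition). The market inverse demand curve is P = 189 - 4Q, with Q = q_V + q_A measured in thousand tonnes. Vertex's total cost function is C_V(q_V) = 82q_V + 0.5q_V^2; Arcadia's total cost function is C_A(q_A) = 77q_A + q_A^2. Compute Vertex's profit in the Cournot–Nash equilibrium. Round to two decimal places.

Vertex's profit: π_V = (189 - 4Q)q_V - (82q_V + (1/2)q_V²). Setting ∂π_V/∂q_V = 0: 107 - 9q_V - 4(q_A) = 0.
Arcadia's first-order condition: 112 - 10q_A - 4(q_V) = 0.
So q_V = (107 - 4q_A)/9 and q_A = (112 - 4q_V)/10.
Solving the pair: q_V = 311/37, q_A = 290/37.
Price P = 189 - 4·(601/37) = 124.0270.
Vertex's profit: 124.0270·(311/37) - 82·(311/37) - (1/2)(311/37)² = 317.9288.

317.93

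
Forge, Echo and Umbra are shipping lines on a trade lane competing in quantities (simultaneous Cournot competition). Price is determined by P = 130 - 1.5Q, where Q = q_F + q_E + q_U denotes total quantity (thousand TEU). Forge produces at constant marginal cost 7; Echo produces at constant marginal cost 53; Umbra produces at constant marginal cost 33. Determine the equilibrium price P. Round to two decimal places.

Forge's profit: π_F = (130 - 1.5Q)q_F - (7q_F). Setting ∂π_F/∂q_F = 0: 123 - 3q_F - (3/2)(q_E + q_U) = 0.
Echo's first-order condition: 77 - 3q_E - (3/2)(q_F + q_U) = 0.
Umbra's profit: π_U = (130 - 1.5Q)q_U - (33q_U). Setting ∂π_U/∂q_U = 0: 97 - 3q_U - (3/2)(q_F + q_E) = 0.
Summing all 3 equations gives 297 − 6Q = 0, hence Q = 99/2.
Back-substituting: q_F = (123 − 297/4)/(3/2) = 65/2, q_E = (77 − 297/4)/(3/2) = 11/6, q_U = (97 − 297/4)/(3/2) = 91/6.
Total output Q = 99/2, so price P = 130 - (3/2)·(99/2) = 223/4.

55.75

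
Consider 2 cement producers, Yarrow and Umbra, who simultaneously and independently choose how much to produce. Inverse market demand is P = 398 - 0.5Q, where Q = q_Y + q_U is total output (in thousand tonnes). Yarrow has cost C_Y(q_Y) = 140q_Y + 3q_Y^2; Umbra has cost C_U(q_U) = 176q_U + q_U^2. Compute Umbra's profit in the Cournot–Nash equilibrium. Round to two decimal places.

7074.32

Yarrow's profit: π_Y = (398 - 0.5Q)q_Y - (140q_Y + 3q_Y²). Setting ∂π_Y/∂q_Y = 0: 258 - 7q_Y - (1/2)(q_U) = 0.
Umbra's first-order condition: 222 - 3q_U - (1/2)(q_Y) = 0.
Rearranging gives the reaction functions q_Y = (258 - (1/2)q_U)/7 and q_U = (222 - (1/2)q_Y)/3.
Solving the pair: q_Y = 31.9518, q_U = 68.6747.
Price P = 398 - (1/2)·100.6265 = 347.6867.
Umbra's profit: 347.6867·68.6747 - 176·68.6747 - 68.6747² = 7074.3214.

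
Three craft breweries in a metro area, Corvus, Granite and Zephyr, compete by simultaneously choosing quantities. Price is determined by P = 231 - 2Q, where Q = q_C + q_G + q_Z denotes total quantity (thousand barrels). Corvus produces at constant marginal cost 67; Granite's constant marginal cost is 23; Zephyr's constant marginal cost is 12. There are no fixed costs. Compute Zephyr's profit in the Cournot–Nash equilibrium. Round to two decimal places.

Corvus's profit: π_C = (231 - 2Q)q_C - (67q_C). Setting ∂π_C/∂q_C = 0: 164 - 4q_C - 2(q_G + q_Z) = 0.
Granite's first-order condition: 208 - 4q_G - 2(q_C + q_Z) = 0.
Zephyr's profit: π_Z = (231 - 2Q)q_Z - (12q_Z). Setting ∂π_Z/∂q_Z = 0: 219 - 4q_Z - 2(q_C + q_G) = 0.
Summing all 3 equations gives 591 − 8Q = 0, hence Q = 591/8.
Back-substituting: q_C = (164 − 591/4)/2 = 65/8, q_G = (208 − 591/4)/2 = 241/8, q_Z = (219 − 591/4)/2 = 285/8.
Price P = 231 - 2·(591/8) = 333/4.
Zephyr's profit: (333/4 - 12)·(285/8) = 2538.2813.

2538.28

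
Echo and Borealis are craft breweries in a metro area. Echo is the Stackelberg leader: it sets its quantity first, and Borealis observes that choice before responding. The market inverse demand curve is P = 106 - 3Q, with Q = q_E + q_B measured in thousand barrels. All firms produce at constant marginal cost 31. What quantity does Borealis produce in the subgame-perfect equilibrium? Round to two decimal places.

6.25

Solve by backward induction. Given q_E, the follower Borealis maximises π_B = (106 - 3q_E - 3q_B)q_B - 31q_B.
Follower FOC: 75 - 3q_E - 6q_B = 0, so q_B(q_E) = (75 - 3q_E)/6.
The leader anticipates this reaction. Substituting into P = 106 - 3Q gives P = 137/2 - (3/2)q_E, so π_E = (137/2 - (3/2)q_E)q_E - 31q_E.
Maximising: ∂π_E/∂q_E = 75/2 - 3q_E = 0, giving q_E = 25/2.
Then q_B = (75 - 3·(25/2))/6 = 25/4.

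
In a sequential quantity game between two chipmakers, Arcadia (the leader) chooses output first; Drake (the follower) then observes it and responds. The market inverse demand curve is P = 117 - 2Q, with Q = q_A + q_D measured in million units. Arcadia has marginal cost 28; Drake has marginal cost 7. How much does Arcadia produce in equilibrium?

Solve by backward induction. Given q_A, the follower Drake maximises π_D = (117 - 2q_A - 2q_D)q_D - 7q_D.
∂π_D/∂q_D = 110 - 2q_A - 4q_D = 0 gives the reaction function q_D = (110 - 2q_A)/4.
The leader anticipates this reaction. Substituting into P = 117 - 2Q gives P = 62 - q_A, so π_A = (62 - q_A)q_A - 28q_A.
Maximising: ∂π_A/∂q_A = 34 - 2q_A = 0, giving q_A = 17.
Then q_D = (110 - 2·17)/4 = 19.

17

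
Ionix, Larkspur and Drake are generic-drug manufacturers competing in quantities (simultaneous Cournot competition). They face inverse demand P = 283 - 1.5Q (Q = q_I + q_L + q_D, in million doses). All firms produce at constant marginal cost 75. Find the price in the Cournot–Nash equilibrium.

127

A representative firm's profit is π_i = q_i(283 - 1.5Q) - 75q_i.
First-order condition (treating rivals' output as given): 208 - 3q_i - (3/2)·Σ_{j≠i} q_j = 0.
With identical firms every q_j equals q_i, so Σ_{j≠i} q_j = 2q_i and 208 = 6q_i, giving q_i = 104/3.
Total output Q = 104, so price P = 283 - (3/2)·104 = 127.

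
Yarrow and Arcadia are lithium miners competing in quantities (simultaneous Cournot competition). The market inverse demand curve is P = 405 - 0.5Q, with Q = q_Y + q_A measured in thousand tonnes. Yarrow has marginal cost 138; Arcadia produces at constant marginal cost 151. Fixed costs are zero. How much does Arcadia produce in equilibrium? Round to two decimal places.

160.67

Yarrow's profit: π_Y = (405 - 0.5Q)q_Y - (138q_Y). Setting ∂π_Y/∂q_Y = 0: 267 - q_Y - (1/2)(q_A) = 0.
Arcadia's first-order condition: 254 - q_A - (1/2)(q_Y) = 0.
Rearranging gives the reaction functions q_Y = (267 - (1/2)q_A) and q_A = (254 - (1/2)q_Y).
Substituting one into the other gives q_Y = 560/3 and q_A = 482/3.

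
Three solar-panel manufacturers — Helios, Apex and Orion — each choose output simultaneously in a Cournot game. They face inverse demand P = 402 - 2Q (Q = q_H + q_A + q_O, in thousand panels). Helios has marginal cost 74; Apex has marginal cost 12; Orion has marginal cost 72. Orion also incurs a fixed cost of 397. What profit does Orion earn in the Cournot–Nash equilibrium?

1915

Helios's profit: π_H = (402 - 2Q)q_H - (74q_H). Setting ∂π_H/∂q_H = 0: 328 - 4q_H - 2(q_A + q_O) = 0.
Apex's profit: π_A = (402 - 2Q)q_A - (12q_A). Setting ∂π_A/∂q_A = 0: 390 - 4q_A - 2(q_H + q_O) = 0.
Orion's first-order condition: 330 - 4q_O - 2(q_H + q_A) = 0.
Adding the 3 conditions: 1048 − 4Q − 4Q = 0, i.e. Q = 131.
Back-substituting: q_H = (328 − 262)/2 = 33, q_A = (390 − 262)/2 = 64, q_O = (330 − 262)/2 = 34.
Price P = 402 - 2·131 = 140.
Orion's profit: (140 - 72)·34 - 397 = 1915.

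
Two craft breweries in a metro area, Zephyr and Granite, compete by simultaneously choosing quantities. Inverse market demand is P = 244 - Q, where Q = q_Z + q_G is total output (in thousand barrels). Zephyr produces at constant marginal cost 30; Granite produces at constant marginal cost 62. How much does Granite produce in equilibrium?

Zephyr's profit: π_Z = (244 - Q)q_Z - (30q_Z). Setting ∂π_Z/∂q_Z = 0: 214 - 2q_Z - (q_G) = 0.
Granite's first-order condition: 182 - 2q_G - (q_Z) = 0.
So q_Z = (214 - q_G)/2 and q_G = (182 - q_Z)/2.
Solving the pair: q_Z = 82, q_G = 50.

50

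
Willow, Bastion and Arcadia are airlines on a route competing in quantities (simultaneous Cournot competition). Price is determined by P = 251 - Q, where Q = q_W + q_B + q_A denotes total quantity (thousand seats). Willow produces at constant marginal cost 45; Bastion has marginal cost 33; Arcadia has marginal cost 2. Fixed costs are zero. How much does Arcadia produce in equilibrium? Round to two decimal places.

Willow's profit: π_W = (251 - Q)q_W - (45q_W). Setting ∂π_W/∂q_W = 0: 206 - 2q_W - (q_B + q_A) = 0.
Bastion's profit: π_B = (251 - Q)q_B - (33q_B). Setting ∂π_B/∂q_B = 0: 218 - 2q_B - (q_W + q_A) = 0.
Arcadia's first-order condition: 249 - 2q_A - (q_W + q_B) = 0.
Summing all 3 equations gives 673 − 4Q = 0, hence Q = 673/4.
Back-substituting: q_W = (206 − 673/4) = 151/4, q_B = (218 − 673/4) = 199/4, q_A = (249 − 673/4) = 323/4.

80.75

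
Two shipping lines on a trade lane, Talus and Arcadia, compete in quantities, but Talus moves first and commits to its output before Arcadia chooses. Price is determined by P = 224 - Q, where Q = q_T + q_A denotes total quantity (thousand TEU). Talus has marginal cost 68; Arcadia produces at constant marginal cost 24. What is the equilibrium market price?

The follower Arcadia best-responds to any q_T: π_A = (224 - Q)q_A - 24q_A.
Follower FOC: 200 - q_T - 2q_A = 0, so q_A(q_T) = (200 - q_T)/2.
Talus substitutes q_A(q_T) into its own profit: π_T = q_T(224 - q_T - (200 - q_T)/2) - 68q_T = (124 - (1/2)q_T)q_T - 68q_T.
Maximising: ∂π_T/∂q_T = 56 - q_T = 0, giving q_T = 56.
Then q_A = (200 - 56)/2 = 72.
Total output Q = 128, so price P = 224 - 128 = 96.

96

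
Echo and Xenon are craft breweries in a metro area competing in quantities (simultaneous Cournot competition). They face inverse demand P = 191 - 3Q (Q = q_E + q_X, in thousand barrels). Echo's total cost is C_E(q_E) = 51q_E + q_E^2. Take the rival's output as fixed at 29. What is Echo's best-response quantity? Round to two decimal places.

With the rival's output fixed at 29, Echo's profit is π_E = (191 - 3·29 - 3q_E)q_E - (51q_E + q_E²) = (104 - 3q_E)q_E - (51q_E + q_E²).
∂π_E/∂q_E = 53 - 8q_E = 0, so q_E = 53/8.

6.63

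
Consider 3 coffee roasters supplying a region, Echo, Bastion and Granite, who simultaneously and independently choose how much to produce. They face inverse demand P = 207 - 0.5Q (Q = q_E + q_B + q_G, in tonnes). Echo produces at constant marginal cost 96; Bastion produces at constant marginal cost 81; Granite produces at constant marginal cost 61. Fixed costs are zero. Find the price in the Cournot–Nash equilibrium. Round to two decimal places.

Echo's profit: π_E = (207 - 0.5Q)q_E - (96q_E). Setting ∂π_E/∂q_E = 0: 111 - q_E - (1/2)(q_B + q_G) = 0.
Bastion's first-order condition: 126 - q_B - (1/2)(q_E + q_G) = 0.
Granite's profit: π_G = (207 - 0.5Q)q_G - (61q_G). Setting ∂π_G/∂q_G = 0: 146 - q_G - (1/2)(q_E + q_B) = 0.
Adding the 3 first-order conditions: 383 − 2Q = 0, so Q = 383/2.
Back-substituting: q_E = (111 − 383/4)/(1/2) = 61/2, q_B = (126 − 383/4)/(1/2) = 121/2, q_G = (146 − 383/4)/(1/2) = 201/2.
Total output Q = 383/2, so price P = 207 - (1/2)·(383/2) = 445/4.

111.25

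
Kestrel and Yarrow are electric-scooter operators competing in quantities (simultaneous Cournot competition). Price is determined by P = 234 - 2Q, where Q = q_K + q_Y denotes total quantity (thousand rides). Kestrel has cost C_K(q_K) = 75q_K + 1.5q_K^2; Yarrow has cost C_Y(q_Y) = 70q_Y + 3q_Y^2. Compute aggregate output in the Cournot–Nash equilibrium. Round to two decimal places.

Kestrel's profit: π_K = (234 - 2Q)q_K - (75q_K + (3/2)q_K²). Setting ∂π_K/∂q_K = 0: 159 - 7q_K - 2(q_Y) = 0.
Yarrow's first-order condition: 164 - 10q_Y - 2(q_K) = 0.
Rearranging gives the reaction functions q_K = (159 - 2q_Y)/7 and q_Y = (164 - 2q_K)/10.
Substituting one into the other gives q_K = 631/33 and q_Y = 415/33.
Total output Q = 631/33 + 415/33 = 1046/33.

31.70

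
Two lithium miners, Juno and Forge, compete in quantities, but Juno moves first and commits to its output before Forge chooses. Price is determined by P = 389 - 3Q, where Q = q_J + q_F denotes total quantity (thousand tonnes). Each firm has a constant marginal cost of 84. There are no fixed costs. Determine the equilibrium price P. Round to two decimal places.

160.25

The follower Forge best-responds to any q_J: π_F = (389 - 3Q)q_F - 84q_F.
∂π_F/∂q_F = 305 - 3q_J - 6q_F = 0 gives the reaction function q_F = (305 - 3q_J)/6.
The leader anticipates this reaction. Substituting into P = 389 - 3Q gives P = 473/2 - (3/2)q_J, so π_J = (473/2 - (3/2)q_J)q_J - 84q_J.
The leader's first-order condition 305/2 - 3q_J = 0 yields q_J = 305/6.
Then q_F = (305 - 3·(305/6))/6 = 305/12.
Total output Q = 305/4, so price P = 389 - 3·(305/4) = 641/4.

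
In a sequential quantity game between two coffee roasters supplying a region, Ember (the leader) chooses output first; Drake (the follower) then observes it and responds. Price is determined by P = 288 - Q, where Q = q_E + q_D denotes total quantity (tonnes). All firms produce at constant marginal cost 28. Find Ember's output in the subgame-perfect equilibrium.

The follower Drake best-responds to any q_E: π_D = (288 - Q)q_D - 28q_D.
Setting the follower's marginal profit to zero, 260 - q_E - 2q_D = 0, i.e. q_D = (260 - q_E)/2.
Ember substitutes q_D(q_E) into its own profit: π_E = q_E(288 - q_E - (260 - q_E)/2) - 28q_E = (158 - (1/2)q_E)q_E - 28q_E.
Maximising: ∂π_E/∂q_E = 130 - q_E = 0, giving q_E = 130.
Then q_D = (260 - 130)/2 = 65.

130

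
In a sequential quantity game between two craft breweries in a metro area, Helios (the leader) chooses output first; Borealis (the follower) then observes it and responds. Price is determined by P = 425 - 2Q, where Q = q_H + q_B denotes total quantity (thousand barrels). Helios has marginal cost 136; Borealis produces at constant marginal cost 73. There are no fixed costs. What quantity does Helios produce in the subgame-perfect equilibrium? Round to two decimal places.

The follower Borealis best-responds to any q_H: π_B = (425 - 2Q)q_B - 73q_B.
∂π_B/∂q_B = 352 - 2q_H - 4q_B = 0 gives the reaction function q_B = (352 - 2q_H)/4.
The leader anticipates this reaction. Substituting into P = 425 - 2Q gives P = 249 - q_H, so π_H = (249 - q_H)q_H - 136q_H.
The leader's first-order condition 113 - 2q_H = 0 yields q_H = 113/2.
Then q_B = (352 - 2·(113/2))/4 = 239/4.

56.50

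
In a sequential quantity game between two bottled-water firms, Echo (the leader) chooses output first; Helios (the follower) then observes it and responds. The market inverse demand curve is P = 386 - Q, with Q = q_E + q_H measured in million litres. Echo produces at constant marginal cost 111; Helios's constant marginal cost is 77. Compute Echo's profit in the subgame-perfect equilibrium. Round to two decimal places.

7260.13

Solve by backward induction. Given q_E, the follower Helios maximises π_H = (386 - q_E - q_H)q_H - 77q_H.
Setting the follower's marginal profit to zero, 309 - q_E - 2q_H = 0, i.e. q_H = (309 - q_E)/2.
The leader anticipates this reaction. Substituting into P = 386 - Q gives P = 463/2 - (1/2)q_E, so π_E = (463/2 - (1/2)q_E)q_E - 111q_E.
The leader's first-order condition 241/2 - q_E = 0 yields q_E = 241/2.
Then q_H = (309 - 241/2)/2 = 377/4.
Price P = 386 - 859/4 = 685/4.
Echo's profit: (685/4 - 111)·(241/2) = 7260.1250.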